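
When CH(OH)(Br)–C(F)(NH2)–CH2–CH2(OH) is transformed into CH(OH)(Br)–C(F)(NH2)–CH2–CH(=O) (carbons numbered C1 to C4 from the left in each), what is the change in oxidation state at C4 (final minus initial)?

+2

Before: C4 has 1 bond to C, 2 bonds to H, 1 bond to O → oxidation state -1.
After: C4 has 1 bond to C, 1 bond to H, 2 bonds to O → oxidation state +1.
Δ = +1 − (-1) = +2, so this is an oxidation at C4.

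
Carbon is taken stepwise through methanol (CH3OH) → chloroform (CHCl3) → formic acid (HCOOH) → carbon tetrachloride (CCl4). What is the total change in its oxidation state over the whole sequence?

+6

Carbon oxidation states along the series — methanol: -2, chloroform: +2, formic acid: +2, carbon tetrachloride: +4.
Net change = +4 − (-2) = +6.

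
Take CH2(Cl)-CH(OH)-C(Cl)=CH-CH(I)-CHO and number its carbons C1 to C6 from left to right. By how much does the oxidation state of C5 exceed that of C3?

C5: 2C, 1H, 1I → 0 − 1 + 1 = 0
C3: 3C, 1Cl → 0 + 1 = +1
Difference: 0 − (+1) = -1.

-1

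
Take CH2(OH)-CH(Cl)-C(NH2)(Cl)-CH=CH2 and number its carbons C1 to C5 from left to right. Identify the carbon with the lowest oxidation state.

C5

Tallying each carbon's bonds:
C1: 1C, 2H, 1O → 0 − 2 + 1 = -1
C2: 2C, 1H, 1Cl → 0 − 1 + 1 = 0
C3: 2C, 1N, 1Cl → 0 + 1 + 1 = +2
C4: 3C, 1H → 0 − 1 = -1
C5: 2C, 2H → 0 − 2 = -2
The most reduced carbon is C5 at -2.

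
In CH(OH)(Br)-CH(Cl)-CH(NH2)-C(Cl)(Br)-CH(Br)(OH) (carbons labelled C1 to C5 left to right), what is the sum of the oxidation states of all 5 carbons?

+4

Each bond to a more electronegative atom (O, N, halogen) counts +1, each bond to a less electronegative atom (H, metal, B, Si) counts −1, and each C–C bond counts 0. Tallying each carbon:
C1: 1C, 1H, 1O, 1Br → 0 − 1 + 1 + 1 = +1
C2: 2C, 1H, 1Cl → 0 − 1 + 1 = 0
C3: 2C, 1H, 1N → 0 − 1 + 1 = 0
C4: 2C, 1Cl, 1Br → 0 + 1 + 1 = +2
C5: 1C, 1H, 1O, 1Br → 0 − 1 + 1 + 1 = +1
Sum = +1 + 0 + 0 + 2 + 1 = +4.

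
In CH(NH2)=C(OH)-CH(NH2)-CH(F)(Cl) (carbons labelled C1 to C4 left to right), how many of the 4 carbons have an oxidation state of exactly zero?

2

Bonds to more-electronegative neighbours contribute +1 each, bonds to H or metals contribute −1 each, and C–C bonds contribute 0. Tallying each carbon:
C1: 2C, 1H, 1N → 0 − 1 + 1 = 0
C2: 3C, 1O → 0 + 1 = +1
C3: 2C, 1H, 1N → 0 − 1 + 1 = 0
C4: 1C, 1H, 1F, 1Cl → 0 − 1 + 1 + 1 = +1
2 carbons (C1, C3) meet the condition.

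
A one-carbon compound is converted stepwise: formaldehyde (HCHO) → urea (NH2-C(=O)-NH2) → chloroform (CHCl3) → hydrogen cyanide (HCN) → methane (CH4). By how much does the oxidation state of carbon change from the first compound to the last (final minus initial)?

Carbon oxidation states along the series — formaldehyde: 0, urea: +4, chloroform: +2, hydrogen cyanide: +2, methane: -4.
Net change = -4 − (0) = -4.

-4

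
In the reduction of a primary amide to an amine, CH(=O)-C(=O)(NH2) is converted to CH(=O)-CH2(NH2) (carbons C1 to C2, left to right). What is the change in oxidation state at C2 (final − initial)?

-4

Before: C2 has 1 bond to C, 2 bonds to O, 1 bond to N → oxidation state +3.
After: C2 has 1 bond to C, 2 bonds to H, 1 bond to N → oxidation state -1.
Δ = -1 − (+3) = -4, so this is a reduction at C2.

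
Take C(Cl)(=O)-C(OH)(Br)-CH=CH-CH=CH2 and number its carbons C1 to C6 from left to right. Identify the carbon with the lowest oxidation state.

Bonds to more-electronegative neighbours contribute +1 each, bonds to H or metals contribute −1 each, and C–C bonds contribute 0. Tallying each carbon:
C1: 1C, 2O, 1Cl → 0 + 2 + 1 = +3
C2: 2C, 1O, 1Br → 0 + 1 + 1 = +2
C3: 3C, 1H → 0 − 1 = -1
C4: 3C, 1H → 0 − 1 = -1
C5: 3C, 1H → 0 − 1 = -1
C6: 2C, 2H → 0 − 2 = -2
The most reduced carbon is C6 at -2.

C6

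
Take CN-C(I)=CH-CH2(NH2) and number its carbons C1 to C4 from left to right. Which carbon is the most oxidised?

C1

Tallying each carbon's bonds:
C1: 1C, 3N → 0 + 3 = +3
C2: 3C, 1I → 0 + 1 = +1
C3: 3C, 1H → 0 − 1 = -1
C4: 1C, 2H, 1N → 0 − 2 + 1 = -1
The most oxidised carbon is C1 at +3.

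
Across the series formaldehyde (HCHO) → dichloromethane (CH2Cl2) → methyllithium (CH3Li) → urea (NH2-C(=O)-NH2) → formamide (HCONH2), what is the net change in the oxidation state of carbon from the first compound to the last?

+2

Carbon oxidation states along the series — formaldehyde: 0, dichloromethane: 0, methyllithium: -4, urea: +4, formamide: +2.
Net change = +2 − (0) = +2.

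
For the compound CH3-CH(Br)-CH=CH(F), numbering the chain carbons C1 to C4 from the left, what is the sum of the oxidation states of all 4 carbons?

Tallying each carbon's bonds:
C1: 1C, 3H → 0 − 3 = -3
C2: 2C, 1H, 1Br → 0 − 1 + 1 = 0
C3: 3C, 1H → 0 − 1 = -1
C4: 2C, 1H, 1F → 0 − 1 + 1 = 0
Sum = -3 + 0 − 1 + 0 = -4.

-4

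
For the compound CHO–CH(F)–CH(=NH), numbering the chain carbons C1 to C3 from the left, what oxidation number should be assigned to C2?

0

Assign +1 per bond to O/N/halogen, −1 per bond to H or an electropositive element, and 0 per bond to carbon.
C2 has one bond to C (0), one bond to C (0), one bond to H (-1), one bond to F (+1).
Oxidation state = 0 + 0 − 1 + 1 = 0.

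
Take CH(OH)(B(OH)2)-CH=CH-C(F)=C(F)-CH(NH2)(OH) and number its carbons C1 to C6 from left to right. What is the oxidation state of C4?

C4 has one bond to C (0), a double bond to C (2×0 = 0), one bond to F (+1).
Oxidation state = 0 + 0 + 1 = +1.

+1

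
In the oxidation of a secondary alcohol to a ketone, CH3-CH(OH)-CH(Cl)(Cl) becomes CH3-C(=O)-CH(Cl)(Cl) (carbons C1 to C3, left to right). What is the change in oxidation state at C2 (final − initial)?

+2

Before: C2 has 2 bonds to C, 1 bond to H, 1 bond to O → oxidation state 0.
After: C2 has 2 bonds to C, 2 bonds to O → oxidation state +2.
Δ = +2 − (0) = +2, so this is an oxidation at C2.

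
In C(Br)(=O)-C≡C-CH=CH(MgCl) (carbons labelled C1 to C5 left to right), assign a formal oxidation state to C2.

Assign +1 per bond to O/N/halogen, −1 per bond to H or an electropositive element, and 0 per bond to carbon.
C2 has one bond to C (0), a triple bond to C (3×0 = 0).
Oxidation state = 0 + 0 = 0.

0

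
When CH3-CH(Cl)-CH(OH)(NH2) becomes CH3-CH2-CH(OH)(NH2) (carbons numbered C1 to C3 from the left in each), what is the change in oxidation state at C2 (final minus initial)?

-2

Before: C2 has 2 bonds to C, 1 bond to H, 1 bond to Cl → oxidation state 0.
After: C2 has 2 bonds to C, 2 bonds to H → oxidation state -2.
Δ = -2 − (0) = -2, so this is a reduction at C2.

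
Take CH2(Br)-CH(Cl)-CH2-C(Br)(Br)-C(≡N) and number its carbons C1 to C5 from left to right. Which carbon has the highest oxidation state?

Count +1 for every bond to an atom more electronegative than carbon and −1 for every bond to one less electronegative; C–C bonds are 0. Tallying each carbon:
C1: 1C, 2H, 1Br → 0 − 2 + 1 = -1
C2: 2C, 1H, 1Cl → 0 − 1 + 1 = 0
C3: 2C, 2H → 0 − 2 = -2
C4: 2C, 2Br → 0 + 2 = +2
C5: 1C, 3N → 0 + 3 = +3
The most oxidised carbon is C5 at +3.

C5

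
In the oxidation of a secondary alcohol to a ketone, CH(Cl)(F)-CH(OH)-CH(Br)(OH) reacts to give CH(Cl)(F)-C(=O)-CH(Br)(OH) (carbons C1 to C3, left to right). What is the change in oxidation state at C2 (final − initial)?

+2

Before: C2 has 2 bonds to C, 1 bond to H, 1 bond to O → oxidation state 0.
After: C2 has 2 bonds to C, 2 bonds to O → oxidation state +2.
Δ = +2 − (0) = +2, so this is an oxidation at C2.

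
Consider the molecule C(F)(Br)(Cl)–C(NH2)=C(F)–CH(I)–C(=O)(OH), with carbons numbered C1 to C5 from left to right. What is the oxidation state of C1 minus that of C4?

+3

C1: 1C, 1F, 1Cl, 1Br → 0 + 1 + 1 + 1 = +3
C4: 2C, 1H, 1I → 0 − 1 + 1 = 0
Difference: +3 − (0) = +3.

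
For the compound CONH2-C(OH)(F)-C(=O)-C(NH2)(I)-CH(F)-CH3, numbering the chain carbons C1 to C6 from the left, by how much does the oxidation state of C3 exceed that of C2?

C3: 2C, 2O → 0 + 2 = +2
C2: 2C, 1O, 1F → 0 + 1 + 1 = +2
Difference: +2 − (+2) = 0.

0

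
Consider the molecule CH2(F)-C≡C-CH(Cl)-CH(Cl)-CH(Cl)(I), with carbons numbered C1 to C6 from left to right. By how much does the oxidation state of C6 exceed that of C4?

C6: 1C, 1H, 1Cl, 1I → 0 − 1 + 1 + 1 = +1
C4: 2C, 1H, 1Cl → 0 − 1 + 1 = 0
Difference: +1 − (0) = +1.

+1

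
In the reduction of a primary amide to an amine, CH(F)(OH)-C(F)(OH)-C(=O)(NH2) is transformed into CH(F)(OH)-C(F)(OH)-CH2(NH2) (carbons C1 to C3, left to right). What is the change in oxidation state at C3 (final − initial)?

-4

Before: C3 has 1 bond to C, 2 bonds to O, 1 bond to N → oxidation state +3.
After: C3 has 1 bond to C, 2 bonds to H, 1 bond to N → oxidation state -1.
Δ = -1 − (+3) = -4, so this is a reduction at C3.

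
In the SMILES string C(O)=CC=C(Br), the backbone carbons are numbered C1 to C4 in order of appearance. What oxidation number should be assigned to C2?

C2 has a double bond to C (2×0 = 0), one bond to C (0), one bond to H (-1).
Oxidation state = 0 + 0 − 1 = -1.

-1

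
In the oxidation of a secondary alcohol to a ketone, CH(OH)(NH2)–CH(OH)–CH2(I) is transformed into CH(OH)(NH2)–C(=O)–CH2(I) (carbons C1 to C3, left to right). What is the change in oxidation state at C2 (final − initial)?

Before: C2 has 2 bonds to C, 1 bond to H, 1 bond to O → oxidation state 0.
After: C2 has 2 bonds to C, 2 bonds to O → oxidation state +2.
Δ = +2 − (0) = +2, so this is an oxidation at C2.

+2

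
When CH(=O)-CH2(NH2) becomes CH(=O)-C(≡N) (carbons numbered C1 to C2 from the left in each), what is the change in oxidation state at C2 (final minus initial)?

Before: C2 has 1 bond to C, 2 bonds to H, 1 bond to N → oxidation state -1.
After: C2 has 1 bond to C, 3 bonds to N → oxidation state +3.
Δ = +3 − (-1) = +4, so this is an oxidation at C2.

+4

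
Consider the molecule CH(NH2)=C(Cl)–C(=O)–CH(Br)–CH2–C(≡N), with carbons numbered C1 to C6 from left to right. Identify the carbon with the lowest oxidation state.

C5

Each bond to a more electronegative atom (O, N, halogen) counts +1, each bond to a less electronegative atom (H, metal, B, Si) counts −1, and each C–C bond counts 0. Tallying each carbon:
C1: 2C, 1H, 1N → 0 − 1 + 1 = 0
C2: 3C, 1Cl → 0 + 1 = +1
C3: 2C, 2O → 0 + 2 = +2
C4: 2C, 1H, 1Br → 0 − 1 + 1 = 0
C5: 2C, 2H → 0 − 2 = -2
C6: 1C, 3N → 0 + 3 = +3
The most reduced carbon is C5 at -2.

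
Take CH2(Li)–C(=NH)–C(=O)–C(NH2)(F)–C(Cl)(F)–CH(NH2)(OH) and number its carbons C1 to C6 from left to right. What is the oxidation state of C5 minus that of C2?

C5: 2C, 1F, 1Cl → 0 + 1 + 1 = +2
C2: 2C, 2N → 0 + 2 = +2
Difference: +2 − (+2) = 0.

0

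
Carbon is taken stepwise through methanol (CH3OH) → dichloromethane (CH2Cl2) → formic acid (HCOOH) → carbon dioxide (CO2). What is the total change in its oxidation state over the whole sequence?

+6

Carbon oxidation states along the series — methanol: -2, dichloromethane: 0, formic acid: +2, carbon dioxide: +4.
Net change = +4 − (-2) = +6.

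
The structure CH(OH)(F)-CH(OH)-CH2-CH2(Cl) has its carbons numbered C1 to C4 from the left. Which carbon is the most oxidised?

C1

Tallying each carbon's bonds:
C1: 1C, 1H, 1O, 1F → 0 − 1 + 1 + 1 = +1
C2: 2C, 1H, 1O → 0 − 1 + 1 = 0
C3: 2C, 2H → 0 − 2 = -2
C4: 1C, 2H, 1Cl → 0 − 2 + 1 = -1
The most oxidised carbon is C1 at +1.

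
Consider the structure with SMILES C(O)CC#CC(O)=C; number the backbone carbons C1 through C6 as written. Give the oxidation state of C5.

+1

Each bond to a more electronegative atom (O, N, halogen) counts +1, each bond to a less electronegative atom (H, metal, B, Si) counts −1, and each C–C bond counts 0.
C5 has one bond to C (0), a double bond to C (2×0 = 0), one bond to O (+1).
Oxidation state = 0 + 0 + 1 = +1.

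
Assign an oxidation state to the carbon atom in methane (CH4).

-4

The carbon has one bond to H (-1), one bond to H (-1), one bond to H (-1), one bond to H (-1).
Oxidation state = -1 − 1 − 1 − 1 = -4.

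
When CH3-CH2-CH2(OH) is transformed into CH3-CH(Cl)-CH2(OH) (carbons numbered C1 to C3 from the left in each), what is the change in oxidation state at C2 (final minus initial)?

Before: C2 has 2 bonds to C, 2 bonds to H → oxidation state -2.
After: C2 has 2 bonds to C, 1 bond to H, 1 bond to Cl → oxidation state 0.
Δ = 0 − (-2) = +2, so this is an oxidation at C2.

+2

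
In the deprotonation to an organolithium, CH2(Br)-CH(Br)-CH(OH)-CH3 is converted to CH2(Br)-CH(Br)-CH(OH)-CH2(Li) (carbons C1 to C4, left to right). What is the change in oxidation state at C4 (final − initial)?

0

Before: C4 has 1 bond to C, 3 bonds to H → oxidation state -3.
After: C4 has 1 bond to C, 2 bonds to H, 1 bond to Li → oxidation state -3.
Δ = -3 − (-3) = 0, so no net redox change at C4.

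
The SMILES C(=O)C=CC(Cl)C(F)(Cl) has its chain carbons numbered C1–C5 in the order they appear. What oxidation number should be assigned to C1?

Count +1 for every bond to an atom more electronegative than carbon and −1 for every bond to one less electronegative; C–C bonds are 0.
C1 has one bond to C (0), one bond to H (-1), a double bond to O (2×+1 = +2).
Oxidation state = 0 − 1 + 2 = +1.

+1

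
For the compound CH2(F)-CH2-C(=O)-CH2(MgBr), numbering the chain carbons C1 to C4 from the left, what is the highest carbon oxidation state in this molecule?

Tallying each carbon's bonds:
C1: 1C, 2H, 1F → 0 − 2 + 1 = -1
C2: 2C, 2H → 0 − 2 = -2
C3: 2C, 2O → 0 + 2 = +2
C4: 1C, 2H, 1Mg → 0 − 2 − 1 = -3
The highest value is +2.

+2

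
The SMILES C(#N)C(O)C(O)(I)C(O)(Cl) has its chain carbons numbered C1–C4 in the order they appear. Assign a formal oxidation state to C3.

C3 has one bond to C (0), one bond to C (0), one bond to O (+1), one bond to I (+1).
Oxidation state = 0 + 0 + 1 + 1 = +2.

+2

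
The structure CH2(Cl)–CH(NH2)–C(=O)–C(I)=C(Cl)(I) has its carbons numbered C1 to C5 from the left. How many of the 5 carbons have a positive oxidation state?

Tallying each carbon's bonds:
C1: 1C, 2H, 1Cl → 0 − 2 + 1 = -1
C2: 2C, 1H, 1N → 0 − 1 + 1 = 0
C3: 2C, 2O → 0 + 2 = +2
C4: 3C, 1I → 0 + 1 = +1
C5: 2C, 1Cl, 1I → 0 + 1 + 1 = +2
3 carbons (C3, C4, C5) meet the condition.

3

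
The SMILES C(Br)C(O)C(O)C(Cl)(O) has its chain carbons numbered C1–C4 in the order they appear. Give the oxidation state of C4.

C4 has one bond to C (0), one bond to Cl (+1), one bond to H (-1), one bond to O (+1).
Oxidation state = 0 + 1 − 1 + 1 = +1.

+1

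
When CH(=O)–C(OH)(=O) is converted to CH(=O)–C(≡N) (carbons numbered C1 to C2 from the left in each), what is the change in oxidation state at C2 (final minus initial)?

0

Before: C2 has 1 bond to C, 3 bonds to O → oxidation state +3.
After: C2 has 1 bond to C, 3 bonds to N → oxidation state +3.
Δ = +3 − (+3) = 0, so no net redox change at C2.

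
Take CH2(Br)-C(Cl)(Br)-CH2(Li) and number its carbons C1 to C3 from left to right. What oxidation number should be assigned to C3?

-3

C3 has one bond to C (0), one bond to H (-1), one bond to Li (-1), one bond to H (-1).
Oxidation state = 0 − 1 − 1 − 1 = -3.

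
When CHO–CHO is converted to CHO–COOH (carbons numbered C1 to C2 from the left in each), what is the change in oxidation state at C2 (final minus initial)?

+2

Before: C2 has 1 bond to C, 1 bond to H, 2 bonds to O → oxidation state +1.
After: C2 has 1 bond to C, 3 bonds to O → oxidation state +3.
Δ = +3 − (+1) = +2, so this is an oxidation at C2.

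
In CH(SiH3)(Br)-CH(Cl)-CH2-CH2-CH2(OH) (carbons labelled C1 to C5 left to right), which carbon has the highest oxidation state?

C2

Tallying each carbon's bonds:
C1: 1C, 1H, 1Br, 1Si → 0 − 1 + 1 − 1 = -1
C2: 2C, 1H, 1Cl → 0 − 1 + 1 = 0
C3: 2C, 2H → 0 − 2 = -2
C4: 2C, 2H → 0 − 2 = -2
C5: 1C, 2H, 1O → 0 − 2 + 1 = -1
The most oxidised carbon is C2 at 0.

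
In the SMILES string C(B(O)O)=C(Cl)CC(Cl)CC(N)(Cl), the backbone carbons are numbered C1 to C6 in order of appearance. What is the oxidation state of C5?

-2

C5 has one bond to C (0), one bond to C (0), one bond to H (-1), one bond to H (-1).
Oxidation state = 0 + 0 − 1 − 1 = -2.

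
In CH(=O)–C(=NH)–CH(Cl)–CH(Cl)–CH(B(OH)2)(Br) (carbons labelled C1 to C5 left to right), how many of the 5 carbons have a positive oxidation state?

Each bond to a more electronegative atom (O, N, halogen) counts +1, each bond to a less electronegative atom (H, metal, B, Si) counts −1, and each C–C bond counts 0. Tallying each carbon:
C1: 1C, 1H, 2O → 0 − 1 + 2 = +1
C2: 2C, 2N → 0 + 2 = +2
C3: 2C, 1H, 1Cl → 0 − 1 + 1 = 0
C4: 2C, 1H, 1Cl → 0 − 1 + 1 = 0
C5: 1C, 1H, 1Br, 1B → 0 − 1 + 1 − 1 = -1
2 carbons (C1, C2) meet the condition.

2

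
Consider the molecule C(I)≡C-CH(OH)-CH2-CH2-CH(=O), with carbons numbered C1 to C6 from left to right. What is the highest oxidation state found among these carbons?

Tallying each carbon's bonds:
C1: 3C, 1I → 0 + 1 = +1
C2: 4C → 0 = 0
C3: 2C, 1H, 1O → 0 − 1 + 1 = 0
C4: 2C, 2H → 0 − 2 = -2
C5: 2C, 2H → 0 − 2 = -2
C6: 1C, 1H, 2O → 0 − 1 + 2 = +1
The highest value is +1.

+1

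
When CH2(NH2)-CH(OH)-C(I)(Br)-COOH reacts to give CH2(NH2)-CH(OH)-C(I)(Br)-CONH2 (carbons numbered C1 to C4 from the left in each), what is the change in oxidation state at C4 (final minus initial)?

0

Before: C4 has 1 bond to C, 3 bonds to O → oxidation state +3.
After: C4 has 1 bond to C, 2 bonds to O, 1 bond to N → oxidation state +3.
Δ = +3 − (+3) = 0, so no net redox change at C4.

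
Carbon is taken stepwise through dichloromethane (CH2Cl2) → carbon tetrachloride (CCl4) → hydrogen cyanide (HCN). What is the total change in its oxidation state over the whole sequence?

Carbon oxidation states along the series — dichloromethane: 0, carbon tetrachloride: +4, hydrogen cyanide: +2.
Net change = +2 − (0) = +2.

+2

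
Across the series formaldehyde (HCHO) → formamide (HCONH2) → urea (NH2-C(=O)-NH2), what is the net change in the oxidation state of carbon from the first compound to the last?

Carbon oxidation states along the series — formaldehyde: 0, formamide: +2, urea: +4.
Net change = +4 − (0) = +4.

+4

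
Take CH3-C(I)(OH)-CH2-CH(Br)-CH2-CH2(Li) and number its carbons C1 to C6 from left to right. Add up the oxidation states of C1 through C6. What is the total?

Tallying each carbon's bonds:
C1: 1C, 3H → 0 − 3 = -3
C2: 2C, 1O, 1I → 0 + 1 + 1 = +2
C3: 2C, 2H → 0 − 2 = -2
C4: 2C, 1H, 1Br → 0 − 1 + 1 = 0
C5: 2C, 2H → 0 − 2 = -2
C6: 1C, 2H, 1Li → 0 − 2 − 1 = -3
Sum = -3 + 2 − 2 + 0 − 2 − 3 = -8.

-8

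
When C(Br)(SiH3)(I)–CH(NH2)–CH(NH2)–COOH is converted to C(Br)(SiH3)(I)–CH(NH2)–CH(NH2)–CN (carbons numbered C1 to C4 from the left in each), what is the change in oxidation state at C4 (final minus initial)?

0

Before: C4 has 1 bond to C, 3 bonds to O → oxidation state +3.
After: C4 has 1 bond to C, 3 bonds to N → oxidation state +3.
Δ = +3 − (+3) = 0, so no net redox change at C4.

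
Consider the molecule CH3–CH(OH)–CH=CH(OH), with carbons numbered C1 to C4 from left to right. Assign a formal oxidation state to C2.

Bonds to more-electronegative neighbours contribute +1 each, bonds to H or metals contribute −1 each, and C–C bonds contribute 0.
C2 has one bond to C (0), one bond to C (0), one bond to O (+1), one bond to H (-1).
Oxidation state = 0 + 0 + 1 − 1 = 0.

0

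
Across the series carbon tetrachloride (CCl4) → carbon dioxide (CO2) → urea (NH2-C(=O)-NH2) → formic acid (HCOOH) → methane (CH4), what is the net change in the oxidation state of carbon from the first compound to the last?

Carbon oxidation states along the series — carbon tetrachloride: +4, carbon dioxide: +4, urea: +4, formic acid: +2, methane: -4.
Net change = -4 − (+4) = -8.

-8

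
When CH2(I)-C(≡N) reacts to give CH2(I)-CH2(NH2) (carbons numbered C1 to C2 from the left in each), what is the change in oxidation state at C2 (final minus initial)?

Before: C2 has 1 bond to C, 3 bonds to N → oxidation state +3.
After: C2 has 1 bond to C, 2 bonds to H, 1 bond to N → oxidation state -1.
Δ = -1 − (+3) = -4, so this is a reduction at C2.

-4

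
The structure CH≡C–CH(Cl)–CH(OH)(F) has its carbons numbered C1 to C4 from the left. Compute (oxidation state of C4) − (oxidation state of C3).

+1

C4: 1C, 1H, 1O, 1F → 0 − 1 + 1 + 1 = +1
C3: 2C, 1H, 1Cl → 0 − 1 + 1 = 0
Difference: +1 − (0) = +1.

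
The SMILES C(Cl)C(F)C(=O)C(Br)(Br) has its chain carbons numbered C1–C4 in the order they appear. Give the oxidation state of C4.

C4 has one bond to C (0), one bond to Br (+1), one bond to Br (+1), one bond to H (-1).
Oxidation state = 0 + 1 + 1 − 1 = +1.

+1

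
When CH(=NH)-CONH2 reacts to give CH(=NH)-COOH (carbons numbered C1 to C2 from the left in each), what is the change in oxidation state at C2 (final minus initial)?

0

Before: C2 has 1 bond to C, 2 bonds to O, 1 bond to N → oxidation state +3.
After: C2 has 1 bond to C, 3 bonds to O → oxidation state +3.
Δ = +3 − (+3) = 0, so no net redox change at C2.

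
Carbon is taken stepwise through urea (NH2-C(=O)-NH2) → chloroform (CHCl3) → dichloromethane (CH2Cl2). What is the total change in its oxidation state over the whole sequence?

-4

Carbon oxidation states along the series — urea: +4, chloroform: +2, dichloromethane: 0.
Net change = 0 − (+4) = -4.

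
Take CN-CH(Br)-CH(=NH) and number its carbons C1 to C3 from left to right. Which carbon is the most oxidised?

C1

Count +1 for every bond to an atom more electronegative than carbon and −1 for every bond to one less electronegative; C–C bonds are 0. Tallying each carbon:
C1: 1C, 3N → 0 + 3 = +3
C2: 2C, 1H, 1Br → 0 − 1 + 1 = 0
C3: 1C, 1H, 2N → 0 − 1 + 2 = +1
The most oxidised carbon is C1 at +3.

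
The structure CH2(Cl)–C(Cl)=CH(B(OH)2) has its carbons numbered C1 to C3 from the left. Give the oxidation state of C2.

C2 has one bond to C (0), a double bond to C (2×0 = 0), one bond to Cl (+1).
Oxidation state = 0 + 0 + 1 = +1.

+1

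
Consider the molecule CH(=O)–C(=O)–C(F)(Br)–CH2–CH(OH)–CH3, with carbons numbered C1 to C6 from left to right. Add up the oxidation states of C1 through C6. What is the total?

Tallying each carbon's bonds:
C1: 1C, 1H, 2O → 0 − 1 + 2 = +1
C2: 2C, 2O → 0 + 2 = +2
C3: 2C, 1F, 1Br → 0 + 1 + 1 = +2
C4: 2C, 2H → 0 − 2 = -2
C5: 2C, 1H, 1O → 0 − 1 + 1 = 0
C6: 1C, 3H → 0 − 3 = -3
Sum = +1 + 2 + 2 − 2 + 0 − 3 = 0.

0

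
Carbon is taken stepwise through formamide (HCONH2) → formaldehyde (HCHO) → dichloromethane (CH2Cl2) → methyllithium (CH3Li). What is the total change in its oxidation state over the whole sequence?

-6

Carbon oxidation states along the series — formamide: +2, formaldehyde: 0, dichloromethane: 0, methyllithium: -4.
Net change = -4 − (+2) = -6.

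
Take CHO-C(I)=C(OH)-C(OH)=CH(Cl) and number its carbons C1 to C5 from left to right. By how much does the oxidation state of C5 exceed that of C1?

C5: 2C, 1H, 1Cl → 0 − 1 + 1 = 0
C1: 1C, 1H, 2O → 0 − 1 + 2 = +1
Difference: 0 − (+1) = -1.

-1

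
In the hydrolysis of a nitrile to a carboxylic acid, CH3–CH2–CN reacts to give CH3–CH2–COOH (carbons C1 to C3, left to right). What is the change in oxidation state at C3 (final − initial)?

0

Before: C3 has 1 bond to C, 3 bonds to N → oxidation state +3.
After: C3 has 1 bond to C, 3 bonds to O → oxidation state +3.
Δ = +3 − (+3) = 0, so no net redox change at C3.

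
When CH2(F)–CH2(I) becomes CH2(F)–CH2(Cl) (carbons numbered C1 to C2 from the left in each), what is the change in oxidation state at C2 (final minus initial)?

Before: C2 has 1 bond to C, 2 bonds to H, 1 bond to I → oxidation state -1.
After: C2 has 1 bond to C, 2 bonds to H, 1 bond to Cl → oxidation state -1.
Δ = -1 − (-1) = 0, so no net redox change at C2.

0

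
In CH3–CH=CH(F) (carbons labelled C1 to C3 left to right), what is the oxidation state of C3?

0

C3 has a double bond to C (2×0 = 0), one bond to H (-1), one bond to F (+1).
Oxidation state = 0 − 1 + 1 = 0.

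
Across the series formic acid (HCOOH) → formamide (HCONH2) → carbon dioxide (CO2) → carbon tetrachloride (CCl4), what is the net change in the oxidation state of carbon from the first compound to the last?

+2

Carbon oxidation states along the series — formic acid: +2, formamide: +2, carbon dioxide: +4, carbon tetrachloride: +4.
Net change = +4 − (+2) = +2.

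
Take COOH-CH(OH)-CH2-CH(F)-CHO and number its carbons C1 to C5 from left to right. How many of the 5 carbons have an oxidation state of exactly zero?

2

Tallying each carbon's bonds:
C1: 1C, 3O → 0 + 3 = +3
C2: 2C, 1H, 1O → 0 − 1 + 1 = 0
C3: 2C, 2H → 0 − 2 = -2
C4: 2C, 1H, 1F → 0 − 1 + 1 = 0
C5: 1C, 1H, 2O → 0 − 1 + 2 = +1
2 carbons (C2, C4) meet the condition.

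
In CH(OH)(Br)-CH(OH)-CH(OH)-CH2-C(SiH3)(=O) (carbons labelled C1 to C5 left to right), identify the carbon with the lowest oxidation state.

Each bond to a more electronegative atom (O, N, halogen) counts +1, each bond to a less electronegative atom (H, metal, B, Si) counts −1, and each C–C bond counts 0. Tallying each carbon:
C1: 1C, 1H, 1O, 1Br → 0 − 1 + 1 + 1 = +1
C2: 2C, 1H, 1O → 0 − 1 + 1 = 0
C3: 2C, 1H, 1O → 0 − 1 + 1 = 0
C4: 2C, 2H → 0 − 2 = -2
C5: 1C, 2O, 1Si → 0 + 2 − 1 = +1
The most reduced carbon is C4 at -2.

C4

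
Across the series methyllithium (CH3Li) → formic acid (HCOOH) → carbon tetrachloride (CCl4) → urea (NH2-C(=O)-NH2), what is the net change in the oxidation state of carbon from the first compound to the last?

Carbon oxidation states along the series — methyllithium: -4, formic acid: +2, carbon tetrachloride: +4, urea: +4.
Net change = +4 − (-4) = +8.

+8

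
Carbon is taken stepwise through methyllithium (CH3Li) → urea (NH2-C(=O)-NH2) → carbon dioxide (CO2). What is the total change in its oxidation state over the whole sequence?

Carbon oxidation states along the series — methyllithium: -4, urea: +4, carbon dioxide: +4.
Net change = +4 − (-4) = +8.

+8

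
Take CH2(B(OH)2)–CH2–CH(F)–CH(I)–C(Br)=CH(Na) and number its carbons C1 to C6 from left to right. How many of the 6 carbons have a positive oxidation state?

Each bond to a more electronegative atom (O, N, halogen) counts +1, each bond to a less electronegative atom (H, metal, B, Si) counts −1, and each C–C bond counts 0. Tallying each carbon:
C1: 1C, 2H, 1B → 0 − 2 − 1 = -3
C2: 2C, 2H → 0 − 2 = -2
C3: 2C, 1H, 1F → 0 − 1 + 1 = 0
C4: 2C, 1H, 1I → 0 − 1 + 1 = 0
C5: 3C, 1Br → 0 + 1 = +1
C6: 2C, 1H, 1Na → 0 − 1 − 1 = -2
1 carbon (C5) meets the condition.

1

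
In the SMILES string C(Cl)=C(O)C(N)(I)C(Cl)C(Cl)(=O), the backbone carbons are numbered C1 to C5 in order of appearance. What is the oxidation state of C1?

C1 has a double bond to C (2×0 = 0), one bond to Cl (+1), one bond to H (-1).
Oxidation state = 0 + 1 − 1 = 0.

0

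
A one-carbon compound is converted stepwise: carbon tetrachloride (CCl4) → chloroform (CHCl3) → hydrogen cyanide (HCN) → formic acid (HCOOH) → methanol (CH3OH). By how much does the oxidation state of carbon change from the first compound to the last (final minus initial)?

Carbon oxidation states along the series — carbon tetrachloride: +4, chloroform: +2, hydrogen cyanide: +2, formic acid: +2, methanol: -2.
Net change = -2 − (+4) = -6.

-6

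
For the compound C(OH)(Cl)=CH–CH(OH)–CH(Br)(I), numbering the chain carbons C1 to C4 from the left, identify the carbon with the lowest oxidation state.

C2

Assign +1 per bond to O/N/halogen, −1 per bond to H or an electropositive element, and 0 per bond to carbon. Tallying each carbon:
C1: 2C, 1O, 1Cl → 0 + 1 + 1 = +2
C2: 3C, 1H → 0 − 1 = -1
C3: 2C, 1H, 1O → 0 − 1 + 1 = 0
C4: 1C, 1H, 1Br, 1I → 0 − 1 + 1 + 1 = +1
The most reduced carbon is C2 at -1.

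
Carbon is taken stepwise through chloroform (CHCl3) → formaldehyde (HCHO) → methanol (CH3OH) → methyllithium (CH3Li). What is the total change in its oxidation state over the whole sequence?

Carbon oxidation states along the series — chloroform: +2, formaldehyde: 0, methanol: -2, methyllithium: -4.
Net change = -4 − (+2) = -6.

-6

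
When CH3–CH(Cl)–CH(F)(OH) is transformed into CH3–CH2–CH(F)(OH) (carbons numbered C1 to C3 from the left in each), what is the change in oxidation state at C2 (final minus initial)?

Before: C2 has 2 bonds to C, 1 bond to H, 1 bond to Cl → oxidation state 0.
After: C2 has 2 bonds to C, 2 bonds to H → oxidation state -2.
Δ = -2 − (0) = -2, so this is a reduction at C2.

-2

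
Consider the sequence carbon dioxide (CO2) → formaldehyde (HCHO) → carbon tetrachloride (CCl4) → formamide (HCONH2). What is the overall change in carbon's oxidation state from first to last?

-2

Carbon oxidation states along the series — carbon dioxide: +4, formaldehyde: 0, carbon tetrachloride: +4, formamide: +2.
Net change = +2 − (+4) = -2.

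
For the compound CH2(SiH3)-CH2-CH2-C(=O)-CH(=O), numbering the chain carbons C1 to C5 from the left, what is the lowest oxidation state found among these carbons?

-3

Tallying each carbon's bonds:
C1: 1C, 2H, 1Si → 0 − 2 − 1 = -3
C2: 2C, 2H → 0 − 2 = -2
C3: 2C, 2H → 0 − 2 = -2
C4: 2C, 2O → 0 + 2 = +2
C5: 1C, 1H, 2O → 0 − 1 + 2 = +1
The lowest value is -3.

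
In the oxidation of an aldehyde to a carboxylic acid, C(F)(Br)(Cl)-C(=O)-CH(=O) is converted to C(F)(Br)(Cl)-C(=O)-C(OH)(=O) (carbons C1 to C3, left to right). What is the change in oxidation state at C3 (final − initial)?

+2

Before: C3 has 1 bond to C, 1 bond to H, 2 bonds to O → oxidation state +1.
After: C3 has 1 bond to C, 3 bonds to O → oxidation state +3.
Δ = +3 − (+1) = +2, so this is an oxidation at C3.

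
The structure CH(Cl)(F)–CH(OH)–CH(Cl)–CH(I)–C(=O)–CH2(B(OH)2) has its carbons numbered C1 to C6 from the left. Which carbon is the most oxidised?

Tallying each carbon's bonds:
C1: 1C, 1H, 1F, 1Cl → 0 − 1 + 1 + 1 = +1
C2: 2C, 1H, 1O → 0 − 1 + 1 = 0
C3: 2C, 1H, 1Cl → 0 − 1 + 1 = 0
C4: 2C, 1H, 1I → 0 − 1 + 1 = 0
C5: 2C, 2O → 0 + 2 = +2
C6: 1C, 2H, 1B → 0 − 2 − 1 = -3
The most oxidised carbon is C5 at +2.

C5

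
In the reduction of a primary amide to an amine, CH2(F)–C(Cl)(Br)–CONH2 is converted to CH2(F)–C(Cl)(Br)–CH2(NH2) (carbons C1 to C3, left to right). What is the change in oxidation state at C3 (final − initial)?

Before: C3 has 1 bond to C, 2 bonds to O, 1 bond to N → oxidation state +3.
After: C3 has 1 bond to C, 2 bonds to H, 1 bond to N → oxidation state -1.
Δ = -1 − (+3) = -4, so this is a reduction at C3.

-4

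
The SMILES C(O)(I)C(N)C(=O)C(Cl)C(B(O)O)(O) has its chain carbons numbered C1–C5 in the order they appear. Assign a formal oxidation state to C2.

Count +1 for every bond to an atom more electronegative than carbon and −1 for every bond to one less electronegative; C–C bonds are 0.
C2 has one bond to C (0), one bond to C (0), one bond to N (+1), one bond to H (-1).
Oxidation state = 0 + 0 + 1 − 1 = 0.

0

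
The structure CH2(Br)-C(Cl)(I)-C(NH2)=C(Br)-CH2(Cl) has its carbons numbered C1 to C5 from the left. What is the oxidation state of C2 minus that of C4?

C2: 2C, 1Cl, 1I → 0 + 1 + 1 = +2
C4: 3C, 1Br → 0 + 1 = +1
Difference: +2 − (+1) = +1.

+1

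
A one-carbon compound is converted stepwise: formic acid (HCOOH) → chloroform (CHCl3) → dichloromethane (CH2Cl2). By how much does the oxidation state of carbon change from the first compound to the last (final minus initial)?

Carbon oxidation states along the series — formic acid: +2, chloroform: +2, dichloromethane: 0.
Net change = 0 − (+2) = -2.

-2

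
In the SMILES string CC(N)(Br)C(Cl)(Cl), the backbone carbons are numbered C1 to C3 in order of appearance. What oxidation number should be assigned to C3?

+1

C3 has one bond to C (0), one bond to H (-1), one bond to Cl (+1), one bond to Cl (+1).
Oxidation state = 0 − 1 + 1 + 1 = +1.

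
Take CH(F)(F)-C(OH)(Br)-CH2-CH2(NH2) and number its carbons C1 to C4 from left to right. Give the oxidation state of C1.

Bonds to more-electronegative neighbours contribute +1 each, bonds to H or metals contribute −1 each, and C–C bonds contribute 0.
C1 has one bond to C (0), one bond to H (-1), one bond to F (+1), one bond to F (+1).
Oxidation state = 0 − 1 + 1 + 1 = +1.

+1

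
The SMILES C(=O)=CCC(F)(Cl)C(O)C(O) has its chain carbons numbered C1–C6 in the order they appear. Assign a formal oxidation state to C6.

-1

Bonds to more-electronegative neighbours contribute +1 each, bonds to H or metals contribute −1 each, and C–C bonds contribute 0.
C6 has one bond to C (0), one bond to H (-1), one bond to O (+1), one bond to H (-1).
Oxidation state = 0 − 1 + 1 − 1 = -1.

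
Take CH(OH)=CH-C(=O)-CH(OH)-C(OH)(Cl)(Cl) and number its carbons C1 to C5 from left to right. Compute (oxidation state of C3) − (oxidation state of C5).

-1

C3: 2C, 2O → 0 + 2 = +2
C5: 1C, 1O, 2Cl → 0 + 1 + 2 = +3
Difference: +2 − (+3) = -1.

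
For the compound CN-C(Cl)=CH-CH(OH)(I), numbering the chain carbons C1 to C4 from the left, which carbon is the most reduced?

C3

Bonds to more-electronegative neighbours contribute +1 each, bonds to H or metals contribute −1 each, and C–C bonds contribute 0. Tallying each carbon:
C1: 1C, 3N → 0 + 3 = +3
C2: 3C, 1Cl → 0 + 1 = +1
C3: 3C, 1H → 0 − 1 = -1
C4: 1C, 1H, 1O, 1I → 0 − 1 + 1 + 1 = +1
The most reduced carbon is C3 at -1.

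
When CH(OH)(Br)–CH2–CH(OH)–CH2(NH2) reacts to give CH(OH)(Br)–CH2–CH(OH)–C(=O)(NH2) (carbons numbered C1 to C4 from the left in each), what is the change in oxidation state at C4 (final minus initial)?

+4

Before: C4 has 1 bond to C, 2 bonds to H, 1 bond to N → oxidation state -1.
After: C4 has 1 bond to C, 2 bonds to O, 1 bond to N → oxidation state +3.
Δ = +3 − (-1) = +4, so this is an oxidation at C4.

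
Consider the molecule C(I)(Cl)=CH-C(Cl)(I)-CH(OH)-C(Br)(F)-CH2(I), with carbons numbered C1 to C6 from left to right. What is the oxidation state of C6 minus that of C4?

-1

C6: 1C, 2H, 1I → 0 − 2 + 1 = -1
C4: 2C, 1H, 1O → 0 − 1 + 1 = 0
Difference: -1 − (0) = -1.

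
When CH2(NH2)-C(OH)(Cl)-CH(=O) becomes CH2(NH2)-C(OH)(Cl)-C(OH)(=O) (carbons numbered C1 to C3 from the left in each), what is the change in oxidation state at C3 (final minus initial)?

+2

Before: C3 has 1 bond to C, 1 bond to H, 2 bonds to O → oxidation state +1.
After: C3 has 1 bond to C, 3 bonds to O → oxidation state +3.
Δ = +3 − (+1) = +2, so this is an oxidation at C3.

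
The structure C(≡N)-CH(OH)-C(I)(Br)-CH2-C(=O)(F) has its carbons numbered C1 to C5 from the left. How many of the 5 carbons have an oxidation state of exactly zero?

Tallying each carbon's bonds:
C1: 1C, 3N → 0 + 3 = +3
C2: 2C, 1H, 1O → 0 − 1 + 1 = 0
C3: 2C, 1Br, 1I → 0 + 1 + 1 = +2
C4: 2C, 2H → 0 − 2 = -2
C5: 1C, 2O, 1F → 0 + 2 + 1 = +3
1 carbon (C2) meets the condition.

1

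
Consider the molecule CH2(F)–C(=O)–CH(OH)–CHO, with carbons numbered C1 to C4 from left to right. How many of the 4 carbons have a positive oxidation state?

2

Each bond to a more electronegative atom (O, N, halogen) counts +1, each bond to a less electronegative atom (H, metal, B, Si) counts −1, and each C–C bond counts 0. Tallying each carbon:
C1: 1C, 2H, 1F → 0 − 2 + 1 = -1
C2: 2C, 2O → 0 + 2 = +2
C3: 2C, 1H, 1O → 0 − 1 + 1 = 0
C4: 1C, 1H, 2O → 0 − 1 + 2 = +1
2 carbons (C2, C4) meet the condition.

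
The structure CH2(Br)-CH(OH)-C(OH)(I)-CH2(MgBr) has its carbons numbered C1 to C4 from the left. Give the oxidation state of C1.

-1

Each bond to a more electronegative atom (O, N, halogen) counts +1, each bond to a less electronegative atom (H, metal, B, Si) counts −1, and each C–C bond counts 0.
C1 has one bond to C (0), one bond to H (-1), one bond to H (-1), one bond to Br (+1).
Oxidation state = 0 − 1 − 1 + 1 = -1.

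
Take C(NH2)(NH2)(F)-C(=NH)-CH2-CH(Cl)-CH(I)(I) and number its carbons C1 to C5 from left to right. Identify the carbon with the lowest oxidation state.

Each bond to a more electronegative atom (O, N, halogen) counts +1, each bond to a less electronegative atom (H, metal, B, Si) counts −1, and each C–C bond counts 0. Tallying each carbon:
C1: 1C, 2N, 1F → 0 + 2 + 1 = +3
C2: 2C, 2N → 0 + 2 = +2
C3: 2C, 2H → 0 − 2 = -2
C4: 2C, 1H, 1Cl → 0 − 1 + 1 = 0
C5: 1C, 1H, 2I → 0 − 1 + 2 = +1
The most reduced carbon is C3 at -2.

C3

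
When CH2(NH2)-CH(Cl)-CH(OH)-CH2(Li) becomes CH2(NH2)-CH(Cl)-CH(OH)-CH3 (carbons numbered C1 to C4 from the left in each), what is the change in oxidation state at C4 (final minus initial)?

Before: C4 has 1 bond to C, 2 bonds to H, 1 bond to Li → oxidation state -3.
After: C4 has 1 bond to C, 3 bonds to H → oxidation state -3.
Δ = -3 − (-3) = 0, so no net redox change at C4.

0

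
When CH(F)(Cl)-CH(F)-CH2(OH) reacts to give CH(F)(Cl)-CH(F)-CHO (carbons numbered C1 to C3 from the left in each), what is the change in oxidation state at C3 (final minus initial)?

Before: C3 has 1 bond to C, 2 bonds to H, 1 bond to O → oxidation state -1.
After: C3 has 1 bond to C, 1 bond to H, 2 bonds to O → oxidation state +1.
Δ = +1 − (-1) = +2, so this is an oxidation at C3.

+2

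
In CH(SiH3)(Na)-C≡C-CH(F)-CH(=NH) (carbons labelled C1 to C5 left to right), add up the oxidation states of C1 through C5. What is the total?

Tallying each carbon's bonds:
C1: 1C, 1H, 1Na, 1Si → 0 − 1 − 1 − 1 = -3
C2: 4C → 0 = 0
C3: 4C → 0 = 0
C4: 2C, 1H, 1F → 0 − 1 + 1 = 0
C5: 1C, 1H, 2N → 0 − 1 + 2 = +1
Sum = -3 + 0 + 0 + 0 + 1 = -2.

-2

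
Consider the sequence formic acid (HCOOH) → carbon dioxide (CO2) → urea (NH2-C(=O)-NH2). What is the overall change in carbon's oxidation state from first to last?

Carbon oxidation states along the series — formic acid: +2, carbon dioxide: +4, urea: +4.
Net change = +4 − (+2) = +2.

+2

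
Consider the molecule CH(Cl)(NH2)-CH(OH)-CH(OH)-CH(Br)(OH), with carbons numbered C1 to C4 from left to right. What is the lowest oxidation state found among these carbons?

Bonds to more-electronegative neighbours contribute +1 each, bonds to H or metals contribute −1 each, and C–C bonds contribute 0. Tallying each carbon:
C1: 1C, 1H, 1N, 1Cl → 0 − 1 + 1 + 1 = +1
C2: 2C, 1H, 1O → 0 − 1 + 1 = 0
C3: 2C, 1H, 1O → 0 − 1 + 1 = 0
C4: 1C, 1H, 1O, 1Br → 0 − 1 + 1 + 1 = +1
The lowest value is 0.

0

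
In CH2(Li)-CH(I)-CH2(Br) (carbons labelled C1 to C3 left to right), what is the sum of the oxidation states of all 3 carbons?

-4

Assign +1 per bond to O/N/halogen, −1 per bond to H or an electropositive element, and 0 per bond to carbon. Tallying each carbon:
C1: 1C, 2H, 1Li → 0 − 2 − 1 = -3
C2: 2C, 1H, 1I → 0 − 1 + 1 = 0
C3: 1C, 2H, 1Br → 0 − 2 + 1 = -1
Sum = -3 + 0 − 1 = -4.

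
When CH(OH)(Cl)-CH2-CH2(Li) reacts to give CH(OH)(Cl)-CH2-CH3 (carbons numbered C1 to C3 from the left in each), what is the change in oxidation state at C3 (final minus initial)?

0

Before: C3 has 1 bond to C, 2 bonds to H, 1 bond to Li → oxidation state -3.
After: C3 has 1 bond to C, 3 bonds to H → oxidation state -3.
Δ = -3 − (-3) = 0, so no net redox change at C3.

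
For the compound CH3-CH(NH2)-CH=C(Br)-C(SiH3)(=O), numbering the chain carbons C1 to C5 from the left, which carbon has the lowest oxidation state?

Bonds to more-electronegative neighbours contribute +1 each, bonds to H or metals contribute −1 each, and C–C bonds contribute 0. Tallying each carbon:
C1: 1C, 3H → 0 − 3 = -3
C2: 2C, 1H, 1N → 0 − 1 + 1 = 0
C3: 3C, 1H → 0 − 1 = -1
C4: 3C, 1Br → 0 + 1 = +1
C5: 1C, 2O, 1Si → 0 + 2 − 1 = +1
The most reduced carbon is C1 at -3.

C1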